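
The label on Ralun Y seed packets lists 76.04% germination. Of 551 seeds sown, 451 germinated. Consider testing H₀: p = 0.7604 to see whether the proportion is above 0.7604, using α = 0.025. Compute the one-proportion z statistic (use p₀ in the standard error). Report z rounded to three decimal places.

z = 3.196

p̂ = 451/551 = 0.81851.
Under H₀, SE = √(0.7604·0.2396/551) = √(0.000330657) = 0.01818.
z = (0.81851 − 0.7604)/0.01818 = 0.05811/0.01818 = 3.196.
p-value = P(Z > 3.196) ≈ 0.0007, so at α = 0.025 we reject H₀.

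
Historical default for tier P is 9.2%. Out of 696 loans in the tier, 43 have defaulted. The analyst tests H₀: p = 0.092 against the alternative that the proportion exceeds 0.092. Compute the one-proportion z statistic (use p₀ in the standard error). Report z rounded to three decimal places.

p̂ = 43/696 = 0.061782.
SE = √(p₀(1−p₀)/n) = √(0.083536/696) = 0.010956.
z = (0.061782 − 0.092)/0.010956 = -0.030218/0.010956 = -2.758.
p-value = P(Z > -2.758) ≈ 0.9971.

z = -2.758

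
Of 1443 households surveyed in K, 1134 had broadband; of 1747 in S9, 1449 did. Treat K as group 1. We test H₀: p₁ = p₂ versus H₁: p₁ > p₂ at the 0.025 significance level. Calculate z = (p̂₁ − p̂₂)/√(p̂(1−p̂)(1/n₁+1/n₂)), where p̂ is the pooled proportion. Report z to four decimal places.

p̂₁ = 1134/1443 = 0.785863, p̂₂ = 1449/1747 = 0.829422.
Pooled p̂ = (1134+1449)/(1443+1747) = 2583/3190 = 0.809718.
SE = √(p̂(1−p̂)(1/n₁+1/n₂)) = √(0.809718·0.190282·0.00126541) = √(0.000194968) = 0.013963.
z = (0.785863 − 0.829422)/0.013963 = -0.043559/0.013963 = -3.1196.
p-value = P(Z > -3.120) ≈ 0.9991; since p > α = 0.025, fail to reject H₀.

z = -3.1196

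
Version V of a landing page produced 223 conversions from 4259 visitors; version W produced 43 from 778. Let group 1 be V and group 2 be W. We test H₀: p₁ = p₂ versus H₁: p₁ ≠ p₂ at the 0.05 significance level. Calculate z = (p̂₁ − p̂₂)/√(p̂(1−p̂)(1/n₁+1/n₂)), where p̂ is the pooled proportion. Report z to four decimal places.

p̂₁ = 223/4259 = 0.052360, p̂₂ = 43/778 = 0.055270.
Pooled p̂ = (223+43)/(4259+778) = 266/5037 = 0.052809.
SE = √(0.0500204 × 0.00152014) = 0.008720.
z = (0.052360 − 0.055270)/0.008720 = -0.002910/0.008720 = -0.3337.
p-value = 2·P(Z > 0.334) ≈ 0.7386. With α = 0.05, fail to reject H₀.

z = -0.3337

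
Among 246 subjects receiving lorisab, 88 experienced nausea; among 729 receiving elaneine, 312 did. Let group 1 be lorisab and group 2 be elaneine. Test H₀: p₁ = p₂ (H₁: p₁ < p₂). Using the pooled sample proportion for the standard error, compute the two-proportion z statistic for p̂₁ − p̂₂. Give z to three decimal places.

p̂₁ = 88/246 ≈ 0.35772, p̂₂ = 312/729 ≈ 0.42798.
Pooled p̂ = (88+312)/(246+729) = 400/975 = 0.41026.
SE = √(p̂(1−p̂)(1/n₁+1/n₂)) = √(0.41026·0.58974·0.00543678) = √(0.00131541) = 0.03627.
z = (0.35772 − 0.42798)/0.03627 = -0.07026/0.03627 = -1.937.

z = -1.937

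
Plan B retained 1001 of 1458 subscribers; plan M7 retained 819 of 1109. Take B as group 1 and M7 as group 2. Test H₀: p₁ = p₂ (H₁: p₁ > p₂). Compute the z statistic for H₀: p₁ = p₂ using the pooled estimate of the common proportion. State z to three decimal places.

z = -2.870

p̂₁ = 1001/1458 ≈ 0.68656, p̂₂ = 819/1109 ≈ 0.73850.
Pooled p̂ = (1001+819)/(1458+1109) = 1820/2567 = 0.70900.
SE = √(0.206319 × 0.00158758) = 0.01810.
z = (0.68656 − 0.73850)/0.01810 = -0.05194/0.01810 = -2.870.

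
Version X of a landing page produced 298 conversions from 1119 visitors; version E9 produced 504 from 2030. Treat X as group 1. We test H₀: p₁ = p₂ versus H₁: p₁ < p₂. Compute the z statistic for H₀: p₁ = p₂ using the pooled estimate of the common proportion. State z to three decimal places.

z = 1.112

p̂₁ = 298/1119 = 0.26631, p̂₂ = 504/2030 = 0.24828.
Pooled p̂ = (298+504)/(1119+2030) = 802/3149 = 0.25468.
SE = √(0.18982 × 0.00138627) = 0.01622.
z = (0.26631 − 0.24828)/0.01622 = 0.01803/0.01622 = 1.112.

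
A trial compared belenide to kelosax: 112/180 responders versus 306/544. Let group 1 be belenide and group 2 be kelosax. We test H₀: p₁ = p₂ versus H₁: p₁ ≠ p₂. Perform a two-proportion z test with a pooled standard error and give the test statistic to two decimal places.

p̂₁ = 112/180 ≈ 0.62222, p̂₂ = 306/544 ≈ 0.56250.
Pooled p̂ = (112+306)/(180+544) = 418/724 = 0.57735.
SE = √(0.244017 × 0.00739379) = 0.04248.
z = (0.62222 − 0.56250)/0.04248 = 0.05972/0.04248 = 1.41.

z = 1.41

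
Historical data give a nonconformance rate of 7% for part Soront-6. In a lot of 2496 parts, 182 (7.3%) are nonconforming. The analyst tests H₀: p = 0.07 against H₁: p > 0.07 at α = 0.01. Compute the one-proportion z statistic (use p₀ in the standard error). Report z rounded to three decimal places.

p̂ = 182/2496 = 0.07292.
Under H₀, SE = √(0.07·0.93/2496) = √(2.60817e-05) = 0.00511.
z = (0.07292 − 0.07)/0.00511 = 0.00292/0.00511 = 0.571.
p-value = P(Z > 0.571) ≈ 0.2840. With α = 0.01, fail to reject H₀.

z = 0.571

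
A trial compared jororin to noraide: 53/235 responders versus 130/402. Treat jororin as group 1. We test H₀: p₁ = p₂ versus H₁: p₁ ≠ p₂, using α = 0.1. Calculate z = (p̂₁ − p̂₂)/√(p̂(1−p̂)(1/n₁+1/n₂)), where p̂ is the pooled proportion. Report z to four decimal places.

z = -2.6335

p̂₁ = 53/235 = 0.2255319, p̂₂ = 130/402 = 0.3233831.
Pooled p̂ = (53+130)/(235+402) = 183/637 = 0.2872841.
SE = √(0.204752 × 0.00674288) = 0.0371567.
z = (0.2255319 − 0.3233831)/0.0371567 = -0.0978512/0.0371567 = -2.6335.
Two-sided p-value ≈ 2·Φ(−2.633) = 0.0085; since p < α = 0.1, reject H₀.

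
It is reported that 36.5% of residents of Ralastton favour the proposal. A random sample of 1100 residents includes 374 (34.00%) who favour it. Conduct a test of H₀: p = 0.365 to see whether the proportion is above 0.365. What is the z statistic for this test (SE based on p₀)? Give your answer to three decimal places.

p̂ = 374/1100 ≈ 0.34000.
Under H₀, SE = √(0.365·0.635/1100) = √(0.000210705) = 0.01452.
z = (0.34000 − 0.365)/0.01452 = -0.02500/0.01452 = -1.722.

z = -1.722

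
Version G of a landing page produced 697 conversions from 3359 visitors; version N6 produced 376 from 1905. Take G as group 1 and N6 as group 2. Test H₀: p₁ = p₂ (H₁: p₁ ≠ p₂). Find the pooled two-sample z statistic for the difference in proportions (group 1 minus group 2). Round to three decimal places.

p̂₁ = 697/3359 = 0.20750, p̂₂ = 376/1905 = 0.19738.
Pooled p̂ = (697+376)/(3359+1905) = 1073/5264 = 0.20384.
SE = √(0.162288 × 0.000822642) = 0.01155.
z = (0.20750 − 0.19738)/0.01155 = 0.01012/0.01155 = 0.876.

z = 0.876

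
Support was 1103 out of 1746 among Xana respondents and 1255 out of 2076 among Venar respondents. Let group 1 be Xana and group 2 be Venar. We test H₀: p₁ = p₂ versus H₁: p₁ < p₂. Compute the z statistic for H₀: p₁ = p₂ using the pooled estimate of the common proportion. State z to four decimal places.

p̂₁ = 1103/1746 ≈ 0.631730, p̂₂ = 1255/2076 ≈ 0.604528.
Pooled p̂ = (1103+1255)/(1746+2076) = 2358/3822 = 0.616954.
SE = √(p̂(1−p̂)(1/n₁+1/n₂)) = √(0.616954·0.383046·0.00105443) = √(0.000249185) = 0.015786.
z = (0.631730 − 0.604528)/0.015786 = 0.027202/0.015786 = 1.7232.
p-value = P(Z < 1.723) ≈ 0.9576.

z = 1.7232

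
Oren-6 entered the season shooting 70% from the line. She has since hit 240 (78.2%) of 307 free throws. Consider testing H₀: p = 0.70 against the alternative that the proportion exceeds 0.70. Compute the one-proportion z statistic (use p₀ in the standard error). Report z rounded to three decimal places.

p̂ = 240/307 = 0.781759.
Standard error under H₀: √(0.7×0.3/307) = 0.026154.
z = (0.781759 − 0.7)/0.026154 = 0.081759/0.026154 = 3.126.

z = 3.126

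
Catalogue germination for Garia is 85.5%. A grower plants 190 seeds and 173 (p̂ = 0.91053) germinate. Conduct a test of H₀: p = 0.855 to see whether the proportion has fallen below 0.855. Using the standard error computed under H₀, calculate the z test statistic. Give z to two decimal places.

p̂ = 173/190 ≈ 0.91053.
Standard error under H₀: √(0.855×0.145/190) = 0.02554.
z = (0.91053 − 0.855)/0.02554 = 0.05553/0.02554 = 2.17.

z = 2.17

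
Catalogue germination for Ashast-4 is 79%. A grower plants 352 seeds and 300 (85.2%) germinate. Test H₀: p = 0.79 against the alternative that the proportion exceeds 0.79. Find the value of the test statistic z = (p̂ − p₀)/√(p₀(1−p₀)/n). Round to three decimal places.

p̂ = 300/352 = 0.85227.
Standard error under H₀: √(0.79×0.21/352) = 0.02171.
z = (0.85227 − 0.79)/0.02171 = 0.06227/0.02171 = 2.868.

z = 2.868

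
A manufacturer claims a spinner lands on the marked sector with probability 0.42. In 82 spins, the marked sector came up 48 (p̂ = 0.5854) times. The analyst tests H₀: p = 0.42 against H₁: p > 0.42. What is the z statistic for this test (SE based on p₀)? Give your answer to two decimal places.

z = 3.03

p̂ = 48/82 = 0.5854.
SE = √(p₀(1−p₀)/n) = √(0.2436/82) = 0.0545.
z = (0.5854 − 0.42)/0.0545 = 0.1654/0.0545 = 3.03.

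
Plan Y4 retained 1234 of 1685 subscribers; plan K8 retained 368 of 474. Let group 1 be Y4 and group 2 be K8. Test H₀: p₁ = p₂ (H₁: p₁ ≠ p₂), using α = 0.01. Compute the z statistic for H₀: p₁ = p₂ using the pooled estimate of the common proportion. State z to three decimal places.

z = -1.935

p̂₁ = 1234/1685 ≈ 0.73234, p̂₂ = 368/474 ≈ 0.77637.
Pooled p̂ = (1234+368)/(1685+474) = 1602/2159 = 0.74201.
SE = √(0.191431 × 0.00270318) = 0.02275.
z = (0.73234 − 0.77637)/0.02275 = -0.04403/0.02275 = -1.935.
p-value = 2·P(Z > 1.935) ≈ 0.0529; since p > α = 0.01, fail to reject H₀.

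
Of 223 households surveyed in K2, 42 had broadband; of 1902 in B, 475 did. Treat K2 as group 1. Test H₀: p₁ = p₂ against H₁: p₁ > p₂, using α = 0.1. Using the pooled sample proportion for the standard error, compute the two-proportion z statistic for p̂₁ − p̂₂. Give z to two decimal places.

z = -2.02

p̂₁ = 42/223 = 0.1883, p̂₂ = 475/1902 = 0.2497.
Pooled p̂ = (42+475)/(223+1902) = 517/2125 = 0.2433.
SE = √(0.184102 × 0.00501007) = 0.0304.
z = (0.1883 − 0.2497)/0.0304 = -0.0614/0.0304 = -2.02.
p-value = P(Z > -2.022) ≈ 0.9784; since p > α = 0.1, fail to reject H₀.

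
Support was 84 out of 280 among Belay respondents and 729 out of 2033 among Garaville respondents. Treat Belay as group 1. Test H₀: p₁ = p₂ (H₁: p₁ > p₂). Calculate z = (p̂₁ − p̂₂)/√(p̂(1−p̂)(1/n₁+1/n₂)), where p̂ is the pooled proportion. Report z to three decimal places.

p̂₁ = 84/280 ≈ 0.30000, p̂₂ = 729/2033 ≈ 0.35858.
Pooled p̂ = (84+729)/(280+2033) = 813/2313 = 0.35149.
SE = √(p̂(1−p̂)(1/n₁+1/n₂)) = √(0.35149·0.64851·0.00406331) = √(0.000926213) = 0.03043.
z = (0.30000 − 0.35858)/0.03043 = -0.05858/0.03043 = -1.925.
p-value = P(Z > -1.925) ≈ 0.9729.

z = -1.925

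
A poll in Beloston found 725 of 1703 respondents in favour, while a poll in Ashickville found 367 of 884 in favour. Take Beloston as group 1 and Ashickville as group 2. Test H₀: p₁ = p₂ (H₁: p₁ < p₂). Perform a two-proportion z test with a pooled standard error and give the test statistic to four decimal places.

p̂₁ = 725/1703 ≈ 0.425719, p̂₂ = 367/884 ≈ 0.415158.
Pooled p̂ = (725+367)/(1703+884) = 1092/2587 = 0.422111.
SE = √(p̂(1−p̂)(1/n₁+1/n₂)) = √(0.422111·0.577889·0.00171842) = √(0.00041918) = 0.020474.
z = (0.425719 − 0.415158)/0.020474 = 0.010561/0.020474 = 0.5158.
p-value = P(Z < 0.516) ≈ 0.6970.

z = 0.5158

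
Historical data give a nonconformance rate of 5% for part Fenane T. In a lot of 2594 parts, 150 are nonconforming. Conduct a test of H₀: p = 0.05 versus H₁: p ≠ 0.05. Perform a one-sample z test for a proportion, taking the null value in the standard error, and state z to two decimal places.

p̂ = 150/2594 ≈ 0.05783.
SE = √(p₀(1−p₀)/n) = √(0.0475/2594) = 0.00428.
z = (0.05783 − 0.05)/0.00428 = 0.00783/0.00428 = 1.83.
p-value = 2·P(Z > 1.829) ≈ 0.0674.

z = 1.83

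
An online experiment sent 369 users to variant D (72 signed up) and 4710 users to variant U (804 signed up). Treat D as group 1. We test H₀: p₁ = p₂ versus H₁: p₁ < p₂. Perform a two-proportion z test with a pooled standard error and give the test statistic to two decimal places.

z = 1.20

p̂₁ = 72/369 ≈ 0.1951, p̂₂ = 804/4710 ≈ 0.1707.
Pooled p̂ = (72+804)/(369+4710) = 876/5079 = 0.1725.
SE = √(p̂(1−p̂)(1/n₁+1/n₂)) = √(0.1725·0.8275·0.00292234) = √(0.000417098) = 0.0204.
z = (0.1951 − 0.1707)/0.0204 = 0.0244/0.0204 = 1.20.
p-value = P(Z < 1.196) ≈ 0.8841.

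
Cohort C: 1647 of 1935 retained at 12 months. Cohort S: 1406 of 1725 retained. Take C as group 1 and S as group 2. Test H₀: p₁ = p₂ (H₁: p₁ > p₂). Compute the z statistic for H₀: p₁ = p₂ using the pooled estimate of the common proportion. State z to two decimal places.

p̂₁ = 1647/1935 = 0.8512, p̂₂ = 1406/1725 = 0.8151.
Pooled p̂ = (1647+1406)/(1935+1725) = 3053/3660 = 0.8342.
SE = √(p̂(1−p̂)(1/n₁+1/n₂)) = √(0.8342·0.1658·0.00109651) = √(0.000151693) = 0.0123.
z = (0.8512 − 0.8151)/0.0123 = 0.0361/0.0123 = 2.93.
p-value = P(Z > 2.930) ≈ 0.0017.

z = 2.93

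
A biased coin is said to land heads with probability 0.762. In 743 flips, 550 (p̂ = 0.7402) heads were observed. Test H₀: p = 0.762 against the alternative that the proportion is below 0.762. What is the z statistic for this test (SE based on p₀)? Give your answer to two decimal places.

p̂ = 550/743 = 0.74024.
SE = √(p₀(1−p₀)/n) = √(0.18136/743) = 0.01562.
z = (0.74024 − 0.762)/0.01562 = -0.02176/0.01562 = -1.39.
p-value = P(Z < -1.393) ≈ 0.0819.

z = -1.39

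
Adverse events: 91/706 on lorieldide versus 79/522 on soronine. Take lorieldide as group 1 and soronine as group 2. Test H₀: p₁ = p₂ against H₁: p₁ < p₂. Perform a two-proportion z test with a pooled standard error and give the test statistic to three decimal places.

z = -1.126

p̂₁ = 91/706 ≈ 0.128895, p̂₂ = 79/522 ≈ 0.151341.
Pooled p̂ = (91+79)/(706+522) = 170/1228 = 0.138436.
SE = √(0.119272 × 0.00333214) = 0.019936.
z = (0.128895 − 0.151341)/0.019936 = -0.022446/0.019936 = -1.126.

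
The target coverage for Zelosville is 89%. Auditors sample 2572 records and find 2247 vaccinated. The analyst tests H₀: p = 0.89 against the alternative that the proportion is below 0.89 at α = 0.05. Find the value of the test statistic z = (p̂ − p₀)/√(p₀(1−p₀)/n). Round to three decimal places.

p̂ = 2247/2572 = 0.87364.
Under H₀, SE = √(0.89·0.11/2572) = √(3.80638e-05) = 0.00617.
z = (0.87364 − 0.89)/0.00617 = -0.01636/0.00617 = -2.652.
p-value = P(Z < -2.652) ≈ 0.0040. With α = 0.05, reject H₀.

z = -2.652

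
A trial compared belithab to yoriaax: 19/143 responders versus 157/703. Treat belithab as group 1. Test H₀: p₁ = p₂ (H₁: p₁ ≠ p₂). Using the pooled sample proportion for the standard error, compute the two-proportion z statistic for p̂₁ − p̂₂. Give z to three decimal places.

z = -2.429

p̂₁ = 19/143 ≈ 0.13287, p̂₂ = 157/703 ≈ 0.22333.
Pooled p̂ = (19+157)/(143+703) = 176/846 = 0.20804.
SE = √(0.164758 × 0.00841548) = 0.03724.
z = (0.13287 − 0.22333)/0.03724 = -0.09046/0.03724 = -2.429.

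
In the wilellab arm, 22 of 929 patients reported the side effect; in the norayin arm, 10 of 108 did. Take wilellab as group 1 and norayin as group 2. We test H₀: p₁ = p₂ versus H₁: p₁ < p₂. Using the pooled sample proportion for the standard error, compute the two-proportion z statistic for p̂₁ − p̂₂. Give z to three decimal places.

p̂₁ = 22/929 = 0.02368, p̂₂ = 10/108 = 0.09259.
Pooled p̂ = (22+10)/(929+108) = 32/1037 = 0.03086.
SE = √(0.029906 × 0.0103357) = 0.01758.
z = (0.02368 − 0.09259)/0.01758 = -0.06891/0.01758 = -3.920.
p-value = P(Z < -3.920) ≈ 0.0000.

z = -3.920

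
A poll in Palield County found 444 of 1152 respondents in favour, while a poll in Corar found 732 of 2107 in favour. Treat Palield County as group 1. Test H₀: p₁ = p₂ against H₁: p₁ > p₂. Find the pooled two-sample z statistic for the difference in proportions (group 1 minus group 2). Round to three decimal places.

p̂₁ = 444/1152 ≈ 0.38542, p̂₂ = 732/2107 ≈ 0.34741.
Pooled p̂ = (444+732)/(1152+2107) = 1176/3259 = 0.36085.
SE = √(p̂(1−p̂)(1/n₁+1/n₂)) = √(0.36085·0.63915·0.00134266) = √(0.000309667) = 0.01760.
z = (0.38542 − 0.34741)/0.01760 = 0.03801/0.01760 = 2.160.
p-value = P(Z > 2.160) ≈ 0.0154.

z = 2.160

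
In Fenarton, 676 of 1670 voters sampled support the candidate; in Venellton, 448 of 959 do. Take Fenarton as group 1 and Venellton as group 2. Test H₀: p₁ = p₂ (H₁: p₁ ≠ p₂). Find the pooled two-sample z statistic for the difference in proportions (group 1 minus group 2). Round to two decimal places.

p̂₁ = 676/1670 ≈ 0.40479, p̂₂ = 448/959 ≈ 0.46715.
Pooled p̂ = (676+448)/(1670+959) = 1124/2629 = 0.42754.
SE = √(p̂(1−p̂)(1/n₁+1/n₂)) = √(0.42754·0.57246·0.00164156) = √(0.00040177) = 0.02004.
z = (0.40479 − 0.46715)/0.02004 = -0.06236/0.02004 = -3.11.

z = -3.11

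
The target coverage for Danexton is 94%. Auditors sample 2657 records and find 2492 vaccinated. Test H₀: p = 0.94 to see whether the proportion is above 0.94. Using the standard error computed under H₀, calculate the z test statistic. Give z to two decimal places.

z = -0.46

p̂ = 2492/2657 ≈ 0.9379.
SE = √(p₀(1−p₀)/n) = √(0.0564/2657) = 0.0046.
z = (0.9379 − 0.94)/0.0046 = -0.0021/0.0046 = -0.46.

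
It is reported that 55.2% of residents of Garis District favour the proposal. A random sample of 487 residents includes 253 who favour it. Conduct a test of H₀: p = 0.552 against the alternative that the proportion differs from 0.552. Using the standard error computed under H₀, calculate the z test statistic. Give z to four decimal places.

z = -1.4419

p̂ = 253/487 ≈ 0.5195072.
Standard error under H₀: √(0.552×0.448/487) = 0.0225343.
z = (0.5195072 − 0.552)/0.0225343 = -0.0324928/0.0225343 = -1.4419.
p-value = 2·P(Z > 1.442) ≈ 0.1493.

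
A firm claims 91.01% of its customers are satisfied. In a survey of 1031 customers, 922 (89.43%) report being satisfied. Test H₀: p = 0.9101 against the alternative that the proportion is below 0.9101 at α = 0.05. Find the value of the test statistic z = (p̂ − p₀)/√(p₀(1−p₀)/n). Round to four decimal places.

p̂ = 922/1031 ≈ 0.8942774.
Standard error under H₀: √(0.9101×0.0899/1031) = 0.0089083.
z = (0.8942774 − 0.9101)/0.0089083 = -0.0158226/0.0089083 = -1.7762.
p-value = P(Z < -1.776) ≈ 0.0379, so at α = 0.05 we reject H₀.

z = -1.7762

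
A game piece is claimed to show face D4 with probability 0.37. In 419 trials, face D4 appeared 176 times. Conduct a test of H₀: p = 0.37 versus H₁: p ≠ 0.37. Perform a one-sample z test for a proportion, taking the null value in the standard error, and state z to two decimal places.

z = 2.12

p̂ = 176/419 ≈ 0.4200.
Under H₀, SE = √(0.37·0.63/419) = √(0.000556325) = 0.0236.
z = (0.4200 − 0.37)/0.0236 = 0.0500/0.0236 = 2.12.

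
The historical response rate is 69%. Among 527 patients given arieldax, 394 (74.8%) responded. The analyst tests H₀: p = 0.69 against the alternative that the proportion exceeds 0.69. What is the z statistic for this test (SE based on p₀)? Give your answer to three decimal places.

z = 2.860

p̂ = 394/527 = 0.74763.
Standard error under H₀: √(0.69×0.31/527) = 0.02015.
z = (0.74763 − 0.69)/0.02015 = 0.05763/0.02015 = 2.860.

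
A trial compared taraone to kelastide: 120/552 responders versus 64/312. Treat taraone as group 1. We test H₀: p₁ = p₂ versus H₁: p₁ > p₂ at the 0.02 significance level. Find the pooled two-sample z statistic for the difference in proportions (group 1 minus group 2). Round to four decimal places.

z = 0.4229

p̂₁ = 120/552 = 0.217391, p̂₂ = 64/312 = 0.205128.
Pooled p̂ = (120+64)/(552+312) = 184/864 = 0.212963.
SE = √(p̂(1−p̂)(1/n₁+1/n₂)) = √(0.212963·0.787037·0.00501672) = √(0.000840852) = 0.028997.
z = (0.217391 − 0.205128)/0.028997 = 0.012263/0.028997 = 0.4229.
p-value = P(Z > 0.423) ≈ 0.3362; since p > α = 0.02, fail to reject H₀.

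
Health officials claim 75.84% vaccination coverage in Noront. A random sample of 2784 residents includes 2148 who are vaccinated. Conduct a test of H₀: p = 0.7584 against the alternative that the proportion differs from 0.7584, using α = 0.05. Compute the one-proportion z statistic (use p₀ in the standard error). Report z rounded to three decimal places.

z = 1.621

p̂ = 2148/2784 = 0.77155.
Standard error under H₀: √(0.7584×0.2416/2784) = 0.00811.
z = (0.77155 − 0.7584)/0.00811 = 0.01315/0.00811 = 1.621.
Two-sided p-value ≈ 2·Φ(−1.621) = 0.1050. With α = 0.05, fail to reject H₀.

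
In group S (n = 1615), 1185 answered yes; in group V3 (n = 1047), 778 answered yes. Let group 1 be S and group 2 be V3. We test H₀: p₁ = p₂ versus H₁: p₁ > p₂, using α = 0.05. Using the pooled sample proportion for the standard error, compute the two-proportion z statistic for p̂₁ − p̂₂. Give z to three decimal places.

p̂₁ = 1185/1615 ≈ 0.73375, p̂₂ = 778/1047 ≈ 0.74308.
Pooled p̂ = (1185+778)/(1615+1047) = 1963/2662 = 0.73742.
SE = √(p̂(1−p̂)(1/n₁+1/n₂)) = √(0.73742·0.26258·0.0015743) = √(0.000304839) = 0.01746.
z = (0.73375 − 0.74308)/0.01746 = -0.00933/0.01746 = -0.534.
p-value = P(Z > -0.534) ≈ 0.7034. With α = 0.05, fail to reject H₀.

z = -0.534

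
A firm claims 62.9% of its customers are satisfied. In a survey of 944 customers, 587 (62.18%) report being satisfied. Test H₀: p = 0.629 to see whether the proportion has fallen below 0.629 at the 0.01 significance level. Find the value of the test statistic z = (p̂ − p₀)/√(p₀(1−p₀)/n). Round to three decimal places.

p̂ = 587/944 = 0.62182.
SE = √(p₀(1−p₀)/n) = √(0.23336/944) = 0.01572.
z = (0.62182 − 0.629)/0.01572 = -0.00718/0.01572 = -0.457.
p-value = P(Z < -0.457) ≈ 0.3240. With α = 0.01, fail to reject H₀.

z = -0.457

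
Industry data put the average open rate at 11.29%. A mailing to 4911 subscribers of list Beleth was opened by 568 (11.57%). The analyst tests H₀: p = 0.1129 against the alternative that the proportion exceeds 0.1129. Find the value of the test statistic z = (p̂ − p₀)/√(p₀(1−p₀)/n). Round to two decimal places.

z = 0.61

p̂ = 568/4911 = 0.11566.
Under H₀, SE = √(0.1129·0.8871/4911) = √(2.03937e-05) = 0.00452.
z = (0.11566 − 0.1129)/0.00452 = 0.00276/0.00452 = 0.61.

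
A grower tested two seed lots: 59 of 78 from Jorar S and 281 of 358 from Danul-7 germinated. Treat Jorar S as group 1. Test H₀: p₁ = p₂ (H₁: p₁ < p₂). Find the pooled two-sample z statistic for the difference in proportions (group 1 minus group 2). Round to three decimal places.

p̂₁ = 59/78 ≈ 0.75641, p̂₂ = 281/358 ≈ 0.78492.
Pooled p̂ = (59+281)/(78+358) = 340/436 = 0.77982.
SE = √(0.171703 × 0.0156138) = 0.05178.
z = (0.75641 − 0.78492)/0.05178 = -0.02851/0.05178 = -0.551.

z = -0.551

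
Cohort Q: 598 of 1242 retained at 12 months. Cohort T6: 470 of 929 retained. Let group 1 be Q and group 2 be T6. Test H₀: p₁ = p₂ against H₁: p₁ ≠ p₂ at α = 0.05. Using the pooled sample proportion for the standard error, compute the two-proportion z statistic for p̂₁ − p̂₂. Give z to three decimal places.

p̂₁ = 598/1242 = 0.48148, p̂₂ = 470/929 = 0.50592.
Pooled p̂ = (598+470)/(1242+929) = 1068/2171 = 0.49194.
SE = √(p̂(1−p̂)(1/n₁+1/n₂)) = √(0.49194·0.50806·0.00188158) = √(0.000470273) = 0.02169.
z = (0.48148 − 0.50592)/0.02169 = -0.02444/0.02169 = -1.127.
Two-sided p-value ≈ 2·Φ(−1.127) = 0.2598, so at α = 0.05 we fail to reject H₀.

z = -1.127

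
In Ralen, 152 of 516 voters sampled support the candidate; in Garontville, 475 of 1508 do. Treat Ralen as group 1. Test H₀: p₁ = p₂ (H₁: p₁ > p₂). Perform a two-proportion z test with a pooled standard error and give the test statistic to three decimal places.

p̂₁ = 152/516 = 0.29457, p̂₂ = 475/1508 = 0.31499.
Pooled p̂ = (152+475)/(516+1508) = 627/2024 = 0.30978.
SE = √(0.213817 × 0.00260111) = 0.02358.
z = (0.29457 − 0.31499)/0.02358 = -0.02042/0.02358 = -0.866.

z = -0.866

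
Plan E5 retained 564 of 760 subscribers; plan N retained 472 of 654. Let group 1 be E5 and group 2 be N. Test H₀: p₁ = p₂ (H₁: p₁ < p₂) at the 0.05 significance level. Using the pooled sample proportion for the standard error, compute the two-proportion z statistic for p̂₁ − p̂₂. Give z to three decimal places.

z = 0.864

p̂₁ = 564/760 ≈ 0.74211, p̂₂ = 472/654 ≈ 0.72171.
Pooled p̂ = (564+472)/(760+654) = 1036/1414 = 0.73267.
SE = √(0.195863 × 0.00284484) = 0.02361.
z = (0.74211 − 0.72171)/0.02361 = 0.02040/0.02361 = 0.864.
p-value = P(Z < 0.864) ≈ 0.8062; since p > α = 0.05, fail to reject H₀.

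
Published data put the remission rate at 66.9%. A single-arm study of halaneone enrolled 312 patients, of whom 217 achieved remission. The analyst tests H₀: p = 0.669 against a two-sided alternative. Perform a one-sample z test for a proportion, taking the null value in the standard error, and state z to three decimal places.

z = 0.995

p̂ = 217/312 ≈ 0.69551.
Standard error under H₀: √(0.669×0.331/312) = 0.02664.
z = (0.69551 − 0.669)/0.02664 = 0.02651/0.02664 = 0.995.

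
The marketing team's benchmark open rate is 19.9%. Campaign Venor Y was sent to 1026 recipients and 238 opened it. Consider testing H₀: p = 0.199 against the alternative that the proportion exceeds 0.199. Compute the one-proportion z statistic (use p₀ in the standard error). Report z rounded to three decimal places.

p̂ = 238/1026 ≈ 0.231969.
Under H₀, SE = √(0.199·0.801/1026) = √(0.00015536) = 0.012464.
z = (0.231969 − 0.199)/0.012464 = 0.032969/0.012464 = 2.645.

z = 2.645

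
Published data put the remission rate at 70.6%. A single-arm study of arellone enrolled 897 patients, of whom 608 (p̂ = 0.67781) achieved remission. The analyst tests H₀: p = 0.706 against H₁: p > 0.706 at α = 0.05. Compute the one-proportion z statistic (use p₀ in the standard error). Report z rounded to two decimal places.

z = -1.85

p̂ = 608/897 = 0.67781.
Under H₀, SE = √(0.706·0.294/897) = √(0.000231398) = 0.01521.
z = (0.67781 − 0.706)/0.01521 = -0.02819/0.01521 = -1.85.
p-value = P(Z > -1.853) ≈ 0.9680, so at α = 0.05 we fail to reject H₀.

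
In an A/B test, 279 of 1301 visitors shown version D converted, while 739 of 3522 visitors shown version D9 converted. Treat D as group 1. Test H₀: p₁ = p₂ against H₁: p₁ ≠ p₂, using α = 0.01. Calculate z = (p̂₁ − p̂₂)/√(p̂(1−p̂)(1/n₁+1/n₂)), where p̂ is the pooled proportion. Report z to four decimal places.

z = 0.3495

p̂₁ = 279/1301 = 0.21445042, p̂₂ = 739/3522 = 0.20982396.
Pooled p̂ = (279+739)/(1301+3522) = 1018/4823 = 0.21107195.
SE = √(p̂(1−p̂)(1/n₁+1/n₂)) = √(0.21107195·0.78892805·0.00105257) = √(0.000175274) = 0.01323912.
z = (0.21445042 − 0.20982396)/0.01323912 = 0.00462646/0.01323912 = 0.3495.
p-value = 2·P(Z > 0.349) ≈ 0.7267. With α = 0.01, fail to reject H₀.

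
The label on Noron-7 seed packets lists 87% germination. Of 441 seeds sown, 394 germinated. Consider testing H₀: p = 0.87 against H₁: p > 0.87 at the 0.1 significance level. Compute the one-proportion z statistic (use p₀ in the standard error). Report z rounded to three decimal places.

p̂ = 394/441 ≈ 0.89342.
Standard error under H₀: √(0.87×0.13/441) = 0.01601.
z = (0.89342 − 0.87)/0.01601 = 0.02342/0.01601 = 1.463.
p-value = P(Z > 1.463) ≈ 0.0718; since p < α = 0.1, reject H₀.

z = 1.463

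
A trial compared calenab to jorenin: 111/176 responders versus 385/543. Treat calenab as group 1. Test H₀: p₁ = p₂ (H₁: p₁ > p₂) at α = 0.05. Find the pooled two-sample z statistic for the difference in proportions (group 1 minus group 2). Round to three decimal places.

z = -1.953

p̂₁ = 111/176 ≈ 0.63068, p̂₂ = 385/543 ≈ 0.70902.
Pooled p̂ = (111+385)/(176+543) = 496/719 = 0.68985.
SE = √(p̂(1−p̂)(1/n₁+1/n₂)) = √(0.68985·0.31015·0.00752344) = √(0.0016097) = 0.04012.
z = (0.63068 − 0.70902)/0.04012 = -0.07834/0.04012 = -1.953.
p-value = P(Z > -1.953) ≈ 0.9746, so at α = 0.05 we fail to reject H₀.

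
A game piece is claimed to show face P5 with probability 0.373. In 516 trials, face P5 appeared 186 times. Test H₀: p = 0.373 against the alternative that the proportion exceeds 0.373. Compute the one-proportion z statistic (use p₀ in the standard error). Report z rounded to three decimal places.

p̂ = 186/516 ≈ 0.36047.
Standard error under H₀: √(0.373×0.627/516) = 0.02129.
z = (0.36047 − 0.373)/0.02129 = -0.01253/0.02129 = -0.589.
p-value = P(Z > -0.589) ≈ 0.7220.

z = -0.589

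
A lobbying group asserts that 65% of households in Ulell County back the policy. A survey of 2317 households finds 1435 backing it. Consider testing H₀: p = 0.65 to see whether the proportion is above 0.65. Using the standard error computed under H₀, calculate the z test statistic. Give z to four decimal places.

p̂ = 1435/2317 = 0.6193353.
Under H₀, SE = √(0.65·0.35/2317) = √(9.81873e-05) = 0.0099090.
z = (0.6193353 − 0.65)/0.0099090 = -0.0306647/0.0099090 = -3.0946.
p-value = P(Z > -3.095) ≈ 0.9990.

z = -3.0946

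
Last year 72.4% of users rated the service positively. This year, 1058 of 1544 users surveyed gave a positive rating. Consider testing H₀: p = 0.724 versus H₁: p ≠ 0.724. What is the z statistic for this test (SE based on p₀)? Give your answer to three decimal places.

z = -3.408

p̂ = 1058/1544 = 0.685233.
Under H₀, SE = √(0.724·0.276/1544) = √(0.00012942) = 0.011376.
z = (0.685233 − 0.724)/0.011376 = -0.038767/0.011376 = -3.408.
p-value = 2·P(Z > 3.408) ≈ 0.0007.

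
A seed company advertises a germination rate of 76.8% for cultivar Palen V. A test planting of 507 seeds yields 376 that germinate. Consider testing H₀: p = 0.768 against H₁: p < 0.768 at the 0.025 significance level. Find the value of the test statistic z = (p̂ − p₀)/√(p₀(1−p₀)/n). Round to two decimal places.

p̂ = 376/507 ≈ 0.7416.
Standard error under H₀: √(0.768×0.232/507) = 0.0187.
z = (0.7416 − 0.768)/0.0187 = -0.0264/0.0187 = -1.41.
p-value = P(Z < -1.407) ≈ 0.0797. With α = 0.025, fail to reject H₀.

z = -1.41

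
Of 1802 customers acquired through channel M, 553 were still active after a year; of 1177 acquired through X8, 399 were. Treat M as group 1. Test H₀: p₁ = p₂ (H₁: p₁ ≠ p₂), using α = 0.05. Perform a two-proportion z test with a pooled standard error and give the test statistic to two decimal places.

p̂₁ = 553/1802 = 0.30688, p̂₂ = 399/1177 = 0.33900.
Pooled p̂ = (553+399)/(1802+1177) = 952/2979 = 0.31957.
SE = √(0.217445 × 0.00140456) = 0.01748.
z = (0.30688 − 0.33900)/0.01748 = -0.03212/0.01748 = -1.84.
p-value = 2·P(Z > 1.838) ≈ 0.0661, so at α = 0.05 we fail to reject H₀.

z = -1.84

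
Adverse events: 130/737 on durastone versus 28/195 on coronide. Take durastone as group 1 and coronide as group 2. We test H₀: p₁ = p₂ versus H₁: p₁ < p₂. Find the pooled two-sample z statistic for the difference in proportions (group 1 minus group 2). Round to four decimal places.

p̂₁ = 130/737 ≈ 0.1763908, p̂₂ = 28/195 ≈ 0.1435897.
Pooled p̂ = (130+28)/(737+195) = 158/932 = 0.1695279.
SE = √(p̂(1−p̂)(1/n₁+1/n₂)) = √(0.1695279·0.8304721·0.00648506) = √(0.000913019) = 0.0302162.
z = (0.1763908 − 0.1435897)/0.0302162 = 0.0328011/0.0302162 = 1.0855.
p-value = P(Z < 1.086) ≈ 0.8612.

z = 1.0855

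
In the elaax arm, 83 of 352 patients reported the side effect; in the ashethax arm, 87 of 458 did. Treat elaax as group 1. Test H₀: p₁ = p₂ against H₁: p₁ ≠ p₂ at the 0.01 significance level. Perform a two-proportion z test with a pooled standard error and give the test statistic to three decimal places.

z = 1.588

p̂₁ = 83/352 = 0.23580, p̂₂ = 87/458 = 0.18996.
Pooled p̂ = (83+87)/(352+458) = 170/810 = 0.20988.
SE = √(0.165828 × 0.00502432) = 0.02886.
z = (0.23580 − 0.18996)/0.02886 = 0.04584/0.02886 = 1.588.
Two-sided p-value ≈ 2·Φ(−1.588) = 0.1123; since p > α = 0.01, fail to reject H₀.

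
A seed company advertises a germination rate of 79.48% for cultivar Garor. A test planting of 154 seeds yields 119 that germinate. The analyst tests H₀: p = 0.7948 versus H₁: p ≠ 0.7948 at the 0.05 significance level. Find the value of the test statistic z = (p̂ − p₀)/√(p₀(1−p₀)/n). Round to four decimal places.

p̂ = 119/154 ≈ 0.772727.
SE = √(p₀(1−p₀)/n) = √(0.16309/154) = 0.032543.
z = (0.772727 − 0.7948)/0.032543 = -0.022073/0.032543 = -0.6783.
Two-sided p-value ≈ 2·Φ(−0.678) = 0.4976, so at α = 0.05 we fail to reject H₀.

z = -0.6783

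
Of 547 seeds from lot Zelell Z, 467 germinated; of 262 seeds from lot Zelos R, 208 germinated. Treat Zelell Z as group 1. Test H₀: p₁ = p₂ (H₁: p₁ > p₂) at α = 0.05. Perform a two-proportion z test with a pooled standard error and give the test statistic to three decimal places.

z = 2.143

p̂₁ = 467/547 ≈ 0.85375, p̂₂ = 208/262 ≈ 0.79389.
Pooled p̂ = (467+208)/(547+262) = 675/809 = 0.83436.
SE = √(0.138201 × 0.00564495) = 0.02793.
z = (0.85375 − 0.79389)/0.02793 = 0.05986/0.02793 = 2.143.
p-value = P(Z > 2.143) ≈ 0.0161, so at α = 0.05 we reject H₀.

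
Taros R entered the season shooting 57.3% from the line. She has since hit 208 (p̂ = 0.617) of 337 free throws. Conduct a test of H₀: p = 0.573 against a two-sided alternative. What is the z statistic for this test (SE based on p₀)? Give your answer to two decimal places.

p̂ = 208/337 = 0.6172.
Standard error under H₀: √(0.573×0.427/337) = 0.0269.
z = (0.6172 − 0.573)/0.0269 = 0.0442/0.0269 = 1.64.

z = 1.64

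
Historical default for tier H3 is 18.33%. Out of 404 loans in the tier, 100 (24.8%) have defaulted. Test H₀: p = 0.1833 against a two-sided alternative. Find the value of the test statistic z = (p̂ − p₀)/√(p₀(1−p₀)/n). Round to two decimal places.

z = 3.34

p̂ = 100/404 ≈ 0.2475.
SE = √(p₀(1−p₀)/n) = √(0.1497/404) = 0.0192.
z = (0.2475 − 0.1833)/0.0192 = 0.0642/0.0192 = 3.34.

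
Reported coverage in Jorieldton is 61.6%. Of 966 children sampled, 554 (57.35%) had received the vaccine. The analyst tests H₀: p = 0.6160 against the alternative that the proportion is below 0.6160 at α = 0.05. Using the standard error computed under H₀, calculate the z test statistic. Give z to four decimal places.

z = -2.7160

p̂ = 554/966 = 0.5734990.
Standard error under H₀: √(0.616×0.384/966) = 0.0156483.
z = (0.5734990 − 0.616)/0.0156483 = -0.0425010/0.0156483 = -2.7160.
p-value = P(Z < -2.716) ≈ 0.0033. With α = 0.05, reject H₀.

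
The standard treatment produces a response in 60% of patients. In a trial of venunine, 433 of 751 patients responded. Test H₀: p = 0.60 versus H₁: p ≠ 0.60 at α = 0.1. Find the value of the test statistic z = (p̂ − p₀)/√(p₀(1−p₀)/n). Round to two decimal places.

z = -1.31

p̂ = 433/751 ≈ 0.5766.
SE = √(p₀(1−p₀)/n) = √(0.24/751) = 0.0179.
z = (0.5766 − 0.6)/0.0179 = -0.0234/0.0179 = -1.31.
p-value = 2·P(Z > 1.311) ≈ 0.1899, so at α = 0.1 we fail to reject H₀.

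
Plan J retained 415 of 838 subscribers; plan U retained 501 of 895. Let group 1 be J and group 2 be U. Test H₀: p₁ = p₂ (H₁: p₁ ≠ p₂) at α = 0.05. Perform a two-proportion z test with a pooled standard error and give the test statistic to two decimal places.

p̂₁ = 415/838 = 0.4952, p̂₂ = 501/895 = 0.5598.
Pooled p̂ = (415+501)/(838+895) = 916/1733 = 0.5286.
SE = √(0.249184 × 0.00231064) = 0.0240.
z = (0.4952 − 0.5598)/0.0240 = -0.0646/0.0240 = -2.69.
p-value = 2·P(Z > 2.690) ≈ 0.0071; since p < α = 0.05, reject H₀.

z = -2.69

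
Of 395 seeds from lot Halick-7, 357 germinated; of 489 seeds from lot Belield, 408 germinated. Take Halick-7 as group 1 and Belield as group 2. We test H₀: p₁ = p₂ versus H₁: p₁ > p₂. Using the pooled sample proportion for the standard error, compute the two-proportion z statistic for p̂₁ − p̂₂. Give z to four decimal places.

p̂₁ = 357/395 ≈ 0.903797, p̂₂ = 408/489 ≈ 0.834356.
Pooled p̂ = (357+408)/(395+489) = 765/884 = 0.865385.
SE = √(p̂(1−p̂)(1/n₁+1/n₂)) = √(0.865385·0.134615·0.00457664) = √(0.000533151) = 0.023090.
z = (0.903797 − 0.834356)/0.023090 = 0.069441/0.023090 = 3.0074.
p-value = P(Z > 3.007) ≈ 0.0013.

z = 3.0074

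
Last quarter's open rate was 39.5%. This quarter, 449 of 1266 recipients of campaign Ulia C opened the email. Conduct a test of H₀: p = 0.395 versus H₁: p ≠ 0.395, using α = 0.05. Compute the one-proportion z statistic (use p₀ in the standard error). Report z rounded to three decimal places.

p̂ = 449/1266 ≈ 0.35466.
SE = √(p₀(1−p₀)/n) = √(0.23897/1266) = 0.01374.
z = (0.35466 − 0.395)/0.01374 = -0.04034/0.01374 = -2.936.
Two-sided p-value ≈ 2·Φ(−2.936) = 0.0033, so at α = 0.05 we reject H₀.

z = -2.936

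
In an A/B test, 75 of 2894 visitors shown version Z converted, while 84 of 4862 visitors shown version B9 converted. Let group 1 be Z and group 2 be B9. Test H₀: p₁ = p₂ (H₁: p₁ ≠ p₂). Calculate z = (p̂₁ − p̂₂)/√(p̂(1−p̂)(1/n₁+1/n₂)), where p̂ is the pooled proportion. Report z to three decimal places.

z = 2.597

p̂₁ = 75/2894 = 0.025916, p̂₂ = 84/4862 = 0.017277.
Pooled p̂ = (75+84)/(2894+4862) = 159/7756 = 0.020500.
SE = √(0.02008 × 0.000551219) = 0.003327.
z = (0.025916 − 0.017277)/0.003327 = 0.008639/0.003327 = 2.597.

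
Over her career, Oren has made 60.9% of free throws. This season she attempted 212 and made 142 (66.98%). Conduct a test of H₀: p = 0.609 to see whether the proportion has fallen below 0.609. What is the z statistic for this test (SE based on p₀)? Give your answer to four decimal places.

p̂ = 142/212 = 0.669811.
Standard error under H₀: √(0.609×0.391/212) = 0.033514.
z = (0.669811 − 0.609)/0.033514 = 0.060811/0.033514 = 1.8145.
p-value = P(Z < 1.814) ≈ 0.9652.

z = 1.8145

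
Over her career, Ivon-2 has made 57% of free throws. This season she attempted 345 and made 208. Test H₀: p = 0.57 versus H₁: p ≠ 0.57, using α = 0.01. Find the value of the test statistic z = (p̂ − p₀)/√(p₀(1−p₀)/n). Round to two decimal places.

z = 1.23

p̂ = 208/345 ≈ 0.6029.
SE = √(p₀(1−p₀)/n) = √(0.2451/345) = 0.0267.
z = (0.6029 − 0.57)/0.0267 = 0.0329/0.0267 = 1.23.
p-value = 2·P(Z > 1.234) ≈ 0.2171; since p > α = 0.01, fail to reject H₀.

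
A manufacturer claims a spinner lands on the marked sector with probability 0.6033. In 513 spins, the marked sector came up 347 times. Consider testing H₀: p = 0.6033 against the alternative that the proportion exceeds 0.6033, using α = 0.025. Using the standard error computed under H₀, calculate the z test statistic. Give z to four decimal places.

p̂ = 347/513 = 0.676413.
Under H₀, SE = √(0.6033·0.3967/513) = √(0.000466528) = 0.021599.
z = (0.676413 − 0.6033)/0.021599 = 0.073113/0.021599 = 3.3850.
p-value = P(Z > 3.385) ≈ 0.0004, so at α = 0.025 we reject H₀.

z = 3.3850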